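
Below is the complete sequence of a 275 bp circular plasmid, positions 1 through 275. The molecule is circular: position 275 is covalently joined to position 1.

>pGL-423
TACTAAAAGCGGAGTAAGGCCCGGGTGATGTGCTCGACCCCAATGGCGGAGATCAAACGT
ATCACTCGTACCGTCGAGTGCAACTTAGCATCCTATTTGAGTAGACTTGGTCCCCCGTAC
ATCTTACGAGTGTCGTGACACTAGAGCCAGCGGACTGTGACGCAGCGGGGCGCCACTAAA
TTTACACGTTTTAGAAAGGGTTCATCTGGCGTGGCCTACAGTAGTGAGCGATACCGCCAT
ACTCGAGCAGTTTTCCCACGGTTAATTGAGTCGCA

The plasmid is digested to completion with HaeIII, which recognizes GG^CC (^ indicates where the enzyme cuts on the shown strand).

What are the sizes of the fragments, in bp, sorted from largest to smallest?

HaeIII sites (GGCC) start at positions 18, 213.
HaeIII cuts after base 2 of each site, so after positions 19, 214.
Circular molecule, 2 cuts → 2 fragments:
  20–214 → 195 bp
  215–275 then 1–19 → 61 + 19 = 80 bp
Sorted largest to smallest: 195, 80 bp.

195, 80 bp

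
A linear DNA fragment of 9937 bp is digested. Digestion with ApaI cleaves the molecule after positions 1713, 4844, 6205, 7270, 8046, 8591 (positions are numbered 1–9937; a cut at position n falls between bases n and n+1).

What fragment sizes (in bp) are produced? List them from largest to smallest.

Linear molecule, 6 cuts → 7 fragments:
  1713 − 0 = 1713 bp
  4844 − 1713 = 3131 bp
  6205 − 4844 = 1361 bp
  7270 − 6205 = 1065 bp
  8046 − 7270 = 776 bp
  8591 − 8046 = 545 bp
  9937 − 8591 = 1346 bp
Sorted largest to smallest: 3131, 1713, 1361, 1346, 1065, 776, 545 bp.

3131, 1713, 1361, 1346, 1065, 776, 545 bp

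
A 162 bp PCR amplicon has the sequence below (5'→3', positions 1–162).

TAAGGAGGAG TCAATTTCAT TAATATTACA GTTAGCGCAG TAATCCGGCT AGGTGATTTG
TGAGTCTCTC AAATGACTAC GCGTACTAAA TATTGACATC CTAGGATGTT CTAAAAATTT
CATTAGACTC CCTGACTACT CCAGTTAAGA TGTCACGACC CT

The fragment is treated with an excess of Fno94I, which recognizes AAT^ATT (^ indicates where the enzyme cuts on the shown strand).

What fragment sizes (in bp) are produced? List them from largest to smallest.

71, 67, 24 bp

Fno94I sites (AATATT) start at positions 22, 89.
Fno94I cuts after base 3 of each site, so after positions 24, 91.
Linear molecule, 2 cuts → 3 fragments:
  1–24 → 24 bp
  25–91 → 67 bp
  92–162 → 71 bp
Sorted largest to smallest: 71, 67, 24 bp.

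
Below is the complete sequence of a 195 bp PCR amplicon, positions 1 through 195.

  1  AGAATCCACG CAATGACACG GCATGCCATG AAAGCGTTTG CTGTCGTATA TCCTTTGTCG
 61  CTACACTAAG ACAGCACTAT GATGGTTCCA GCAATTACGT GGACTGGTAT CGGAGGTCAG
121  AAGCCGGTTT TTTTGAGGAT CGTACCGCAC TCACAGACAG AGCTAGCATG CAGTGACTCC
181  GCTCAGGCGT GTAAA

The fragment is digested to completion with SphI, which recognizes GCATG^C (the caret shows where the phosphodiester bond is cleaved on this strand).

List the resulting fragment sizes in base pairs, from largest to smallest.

145, 25, 25 bp

SphI sites (GCATGC) start at positions 21, 166.
SphI cuts after base 5 of each site (before the last base), so after positions 25, 170.
Linear molecule, 2 cuts → 3 fragments:
  1–25 → 25 bp
  26–170 → 145 bp
  171–195 → 25 bp
Sorted largest to smallest: 145, 25, 25 bp.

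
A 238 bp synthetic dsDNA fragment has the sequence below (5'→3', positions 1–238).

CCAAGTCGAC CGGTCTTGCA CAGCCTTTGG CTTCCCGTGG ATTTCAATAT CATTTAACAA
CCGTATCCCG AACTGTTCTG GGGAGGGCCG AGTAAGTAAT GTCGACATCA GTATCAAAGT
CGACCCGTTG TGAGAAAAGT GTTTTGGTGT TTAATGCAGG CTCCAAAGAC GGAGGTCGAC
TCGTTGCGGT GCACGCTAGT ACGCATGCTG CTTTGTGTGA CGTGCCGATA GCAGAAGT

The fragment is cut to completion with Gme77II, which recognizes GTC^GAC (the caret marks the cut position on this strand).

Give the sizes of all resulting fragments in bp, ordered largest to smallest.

Gme77II sites (GTCGAC) start at positions 5, 101, 119, 175.
Gme77II cuts after base 3 of each site, so after positions 7, 103, 121, 177.
Linear molecule, 4 cuts → 5 fragments:
  1–7 → 7 bp
  8–103 → 96 bp
  104–121 → 18 bp
  122–177 → 56 bp
  178–238 → 61 bp
Sorted largest to smallest: 96, 61, 56, 18, 7 bp.

96, 61, 56, 18, 7 bp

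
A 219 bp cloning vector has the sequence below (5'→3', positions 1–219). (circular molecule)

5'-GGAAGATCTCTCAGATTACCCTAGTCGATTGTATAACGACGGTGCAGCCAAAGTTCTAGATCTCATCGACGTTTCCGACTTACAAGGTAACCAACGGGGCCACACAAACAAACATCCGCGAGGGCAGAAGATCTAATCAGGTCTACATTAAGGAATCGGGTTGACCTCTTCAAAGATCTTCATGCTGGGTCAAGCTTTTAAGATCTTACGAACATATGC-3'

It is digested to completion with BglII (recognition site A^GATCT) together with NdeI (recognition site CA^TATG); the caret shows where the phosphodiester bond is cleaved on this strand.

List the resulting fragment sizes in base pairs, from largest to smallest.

BglII sites (AGATCT) start at positions 4, 58, 129, 174, 201.
BglII cuts after the first base of each site, so after positions 4, 58, 129, 174, 201.
The NdeI site (CATATG) starts at position 213.
NdeI cuts after base 2 of each site, so after position 214.
Combined cut positions: 4, 58, 129, 174, 201, 214.
Circular molecule, 6 cuts → 6 fragments:
  5–58 → 54 bp
  59–129 → 71 bp
  130–174 → 45 bp
  175–201 → 27 bp
  202–214 → 13 bp
  215–219 then 1–4 → 5 + 4 = 9 bp
Sorted largest to smallest: 71, 54, 45, 27, 13, 9 bp.

71, 54, 45, 27, 13, 9 bp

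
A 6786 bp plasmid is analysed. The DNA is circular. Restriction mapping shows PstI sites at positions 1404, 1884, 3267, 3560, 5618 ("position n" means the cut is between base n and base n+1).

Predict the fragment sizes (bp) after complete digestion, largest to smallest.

2572, 2058, 1383, 480, 293 bp

Circular molecule, 5 cuts → 5 fragments:
  1884 − 1404 = 480 bp
  3267 − 1884 = 1383 bp
  3560 − 3267 = 293 bp
  5618 − 3560 = 2058 bp
  wrap: 6786 − 5618 + 1404 = 2572 bp
Sorted largest to smallest: 2572, 2058, 1383, 480, 293 bp.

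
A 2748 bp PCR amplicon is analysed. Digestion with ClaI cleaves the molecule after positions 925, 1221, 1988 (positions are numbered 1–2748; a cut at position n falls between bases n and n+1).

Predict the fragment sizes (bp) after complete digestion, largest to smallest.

Linear molecule, 3 cuts → 4 fragments:
  925 − 0 = 925 bp
  1221 − 925 = 296 bp
  1988 − 1221 = 767 bp
  2748 − 1988 = 760 bp
Sorted largest to smallest: 925, 767, 760, 296 bp.

925, 767, 760, 296 bp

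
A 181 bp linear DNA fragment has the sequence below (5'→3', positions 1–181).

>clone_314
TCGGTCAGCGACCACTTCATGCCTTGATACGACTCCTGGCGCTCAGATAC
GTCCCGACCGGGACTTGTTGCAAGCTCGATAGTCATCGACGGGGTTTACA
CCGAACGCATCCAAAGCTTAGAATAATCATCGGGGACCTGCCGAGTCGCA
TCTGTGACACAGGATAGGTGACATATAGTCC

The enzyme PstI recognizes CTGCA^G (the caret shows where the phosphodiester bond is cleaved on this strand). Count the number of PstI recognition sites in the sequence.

No occurrence of CTGCAG is present in the sequence.
PstI does not cut: 0 sites.

0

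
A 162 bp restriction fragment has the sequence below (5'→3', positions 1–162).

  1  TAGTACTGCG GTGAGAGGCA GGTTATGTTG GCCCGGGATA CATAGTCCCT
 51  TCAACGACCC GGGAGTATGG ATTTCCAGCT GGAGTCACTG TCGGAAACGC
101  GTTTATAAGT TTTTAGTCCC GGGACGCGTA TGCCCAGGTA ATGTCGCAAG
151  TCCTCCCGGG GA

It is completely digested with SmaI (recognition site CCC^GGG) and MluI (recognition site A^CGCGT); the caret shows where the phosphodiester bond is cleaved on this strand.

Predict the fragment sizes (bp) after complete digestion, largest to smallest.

SmaI sites (CCCGGG) start at positions 32, 58, 118, 155.
SmaI cuts after base 3 of each site, so after positions 34, 60, 120, 157.
MluI sites (ACGCGT) start at positions 97, 124.
MluI cuts after the first base of each site, so after positions 97, 124.
Combined cut positions: 34, 60, 97, 120, 124, 157.
Linear molecule, 6 cuts → 7 fragments:
  1–34 → 34 bp
  35–60 → 26 bp
  61–97 → 37 bp
  98–120 → 23 bp
  121–124 → 4 bp
  125–157 → 33 bp
  158–162 → 5 bp
Sorted largest to smallest: 37, 34, 33, 26, 23, 5, 4 bp.

37, 34, 33, 26, 23, 5, 4 bp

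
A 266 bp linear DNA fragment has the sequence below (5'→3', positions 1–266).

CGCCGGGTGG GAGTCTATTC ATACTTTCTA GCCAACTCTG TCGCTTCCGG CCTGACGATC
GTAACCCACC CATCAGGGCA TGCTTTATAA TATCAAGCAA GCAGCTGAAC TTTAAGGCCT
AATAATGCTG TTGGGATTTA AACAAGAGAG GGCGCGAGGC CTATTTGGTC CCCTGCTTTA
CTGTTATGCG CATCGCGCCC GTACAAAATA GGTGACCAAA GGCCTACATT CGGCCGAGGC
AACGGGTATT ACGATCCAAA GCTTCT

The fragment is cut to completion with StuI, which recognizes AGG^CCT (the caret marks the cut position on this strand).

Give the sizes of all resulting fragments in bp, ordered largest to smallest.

StuI sites (AGGCCT) start at positions 115, 157, 220.
StuI cuts after base 3 of each site, so after positions 117, 159, 222.
Linear molecule, 3 cuts → 4 fragments:
  1–117 → 117 bp
  118–159 → 42 bp
  160–222 → 63 bp
  223–266 → 44 bp
Sorted largest to smallest: 117, 63, 44, 42 bp.

117, 63, 44, 42 bp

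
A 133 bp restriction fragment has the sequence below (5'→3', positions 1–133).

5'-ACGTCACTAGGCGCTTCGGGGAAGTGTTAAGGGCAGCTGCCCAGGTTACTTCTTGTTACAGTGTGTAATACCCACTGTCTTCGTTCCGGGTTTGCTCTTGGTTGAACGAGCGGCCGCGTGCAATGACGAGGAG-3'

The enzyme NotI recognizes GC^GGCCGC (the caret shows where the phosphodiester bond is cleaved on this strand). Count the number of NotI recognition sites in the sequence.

GCGGCCGC occurs starting at position 110.
NotI cuts at 1 site.

1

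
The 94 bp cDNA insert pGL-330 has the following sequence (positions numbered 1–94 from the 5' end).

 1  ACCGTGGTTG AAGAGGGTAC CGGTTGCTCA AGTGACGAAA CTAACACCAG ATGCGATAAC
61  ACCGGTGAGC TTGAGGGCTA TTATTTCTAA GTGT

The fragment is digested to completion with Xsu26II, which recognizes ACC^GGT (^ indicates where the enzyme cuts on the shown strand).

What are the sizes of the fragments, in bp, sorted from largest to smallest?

42, 31, 21 bp

Xsu26II sites (ACCGGT) start at positions 19, 61.
Xsu26II cuts after base 3 of each site, so after positions 21, 63.
Linear molecule, 2 cuts → 3 fragments:
  1–21 → 21 bp
  22–63 → 42 bp
  64–94 → 31 bp
Sorted largest to smallest: 42, 31, 21 bp.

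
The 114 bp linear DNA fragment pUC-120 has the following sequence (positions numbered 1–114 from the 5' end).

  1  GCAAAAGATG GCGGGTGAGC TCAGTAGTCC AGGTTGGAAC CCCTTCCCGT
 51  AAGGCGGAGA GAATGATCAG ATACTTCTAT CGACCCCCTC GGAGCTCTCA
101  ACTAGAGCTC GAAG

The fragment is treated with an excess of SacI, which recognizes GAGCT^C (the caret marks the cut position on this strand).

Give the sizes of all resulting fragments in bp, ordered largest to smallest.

75, 21, 13, 5 bp

SacI sites (GAGCTC) start at positions 17, 92, 105.
SacI cuts after base 5 of each site (before the last base), so after positions 21, 96, 109.
Linear molecule, 3 cuts → 4 fragments:
  1–21 → 21 bp
  22–96 → 75 bp
  97–109 → 13 bp
  110–114 → 5 bp
Sorted largest to smallest: 75, 21, 13, 5 bp.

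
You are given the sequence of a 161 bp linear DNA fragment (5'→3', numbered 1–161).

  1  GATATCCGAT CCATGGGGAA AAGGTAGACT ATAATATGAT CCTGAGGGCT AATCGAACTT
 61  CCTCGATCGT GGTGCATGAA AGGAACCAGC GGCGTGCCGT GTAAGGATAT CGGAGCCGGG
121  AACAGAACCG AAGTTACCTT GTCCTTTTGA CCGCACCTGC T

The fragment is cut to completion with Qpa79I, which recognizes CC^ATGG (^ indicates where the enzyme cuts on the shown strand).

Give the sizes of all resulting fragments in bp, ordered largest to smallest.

149, 12 bp

The Qpa79I site (CCATGG) starts at position 11.
Qpa79I cuts after base 2 of each site, so after position 12.
Linear molecule, 1 cut → 2 fragments:
  1–12 → 12 bp
  13–161 → 149 bp
Sorted largest to smallest: 149, 12 bp.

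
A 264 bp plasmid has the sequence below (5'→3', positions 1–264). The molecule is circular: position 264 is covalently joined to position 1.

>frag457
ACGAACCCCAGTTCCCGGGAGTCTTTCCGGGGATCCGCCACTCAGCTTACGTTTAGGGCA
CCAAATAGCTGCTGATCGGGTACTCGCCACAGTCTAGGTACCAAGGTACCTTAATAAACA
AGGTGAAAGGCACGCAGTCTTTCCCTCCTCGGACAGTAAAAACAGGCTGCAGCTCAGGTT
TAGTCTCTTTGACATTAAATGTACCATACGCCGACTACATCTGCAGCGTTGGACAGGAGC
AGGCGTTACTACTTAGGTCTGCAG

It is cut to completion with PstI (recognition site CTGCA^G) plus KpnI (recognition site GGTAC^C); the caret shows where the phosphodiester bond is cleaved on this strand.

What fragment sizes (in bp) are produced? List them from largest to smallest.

PstI sites (CTGCAG) start at positions 167, 221, 259.
PstI cuts after base 5 of each site (before the last base), so after positions 171, 225, 263.
KpnI sites (GGTACC) start at positions 97, 105.
KpnI cuts after base 5 of each site (before the last base), so after positions 101, 109.
Combined cut positions: 101, 109, 171, 225, 263.
Circular molecule, 5 cuts → 5 fragments:
  102–109 → 8 bp
  110–171 → 62 bp
  172–225 → 54 bp
  226–263 → 38 bp
  264–264 then 1–101 → 1 + 101 = 102 bp
Sorted largest to smallest: 102, 62, 54, 38, 8 bp.

102, 62, 54, 38, 8 bp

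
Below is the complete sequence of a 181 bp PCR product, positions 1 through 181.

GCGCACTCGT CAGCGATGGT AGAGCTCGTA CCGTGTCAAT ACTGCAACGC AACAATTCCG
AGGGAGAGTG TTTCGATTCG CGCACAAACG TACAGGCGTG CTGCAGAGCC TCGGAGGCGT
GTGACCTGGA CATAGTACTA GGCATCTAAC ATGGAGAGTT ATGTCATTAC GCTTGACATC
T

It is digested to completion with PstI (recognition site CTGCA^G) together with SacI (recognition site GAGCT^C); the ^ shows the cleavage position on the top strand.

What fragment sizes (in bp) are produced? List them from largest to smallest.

79, 76, 26 bp

The PstI site (CTGCAG) starts at position 101.
PstI cuts after base 5 of each site (before the last base), so after position 105.
The SacI site (GAGCTC) starts at position 22.
SacI cuts after base 5 of each site (before the last base), so after position 26.
Combined cut positions: 26, 105.
Linear molecule, 2 cuts → 3 fragments:
  1–26 → 26 bp
  27–105 → 79 bp
  106–181 → 76 bp
Sorted largest to smallest: 79, 76, 26 bp.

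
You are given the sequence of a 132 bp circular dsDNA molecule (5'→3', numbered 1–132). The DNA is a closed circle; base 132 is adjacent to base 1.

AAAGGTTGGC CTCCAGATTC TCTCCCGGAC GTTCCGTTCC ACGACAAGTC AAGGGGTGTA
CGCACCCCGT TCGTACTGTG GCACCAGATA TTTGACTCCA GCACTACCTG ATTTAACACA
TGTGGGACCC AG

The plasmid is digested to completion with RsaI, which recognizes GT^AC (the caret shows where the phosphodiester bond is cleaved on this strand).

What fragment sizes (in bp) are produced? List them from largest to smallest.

RsaI sites (GTAC) start at positions 58, 73.
RsaI cuts after base 2 of each site, so after positions 59, 74.
Circular molecule, 2 cuts → 2 fragments:
  60–74 → 15 bp
  75–132 then 1–59 → 58 + 59 = 117 bp
Sorted largest to smallest: 117, 15 bp.

117, 15 bp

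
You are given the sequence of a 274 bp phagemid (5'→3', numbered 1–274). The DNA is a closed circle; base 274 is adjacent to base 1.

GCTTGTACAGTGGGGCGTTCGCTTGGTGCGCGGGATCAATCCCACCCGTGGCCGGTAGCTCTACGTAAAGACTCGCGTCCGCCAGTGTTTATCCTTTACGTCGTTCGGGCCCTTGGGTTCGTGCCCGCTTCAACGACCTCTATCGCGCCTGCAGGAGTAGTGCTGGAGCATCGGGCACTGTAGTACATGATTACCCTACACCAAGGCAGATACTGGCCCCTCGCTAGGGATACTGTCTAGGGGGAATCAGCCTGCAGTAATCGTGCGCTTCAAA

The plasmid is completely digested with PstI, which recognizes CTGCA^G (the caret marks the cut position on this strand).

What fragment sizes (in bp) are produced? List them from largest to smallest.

171, 103 bp

PstI sites (CTGCAG) start at positions 149, 252.
PstI cuts after base 5 of each site (before the last base), so after positions 153, 256.
Circular molecule, 2 cuts → 2 fragments:
  154–256 → 103 bp
  257–274 then 1–153 → 18 + 153 = 171 bp
Sorted largest to smallest: 171, 103 bp.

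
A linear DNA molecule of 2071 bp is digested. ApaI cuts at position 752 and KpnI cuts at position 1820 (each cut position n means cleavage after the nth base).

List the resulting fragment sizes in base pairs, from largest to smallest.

Combined cut positions (sorted): 752, 1820.
Linear molecule, 2 cuts → 3 fragments:
  752 − 0 = 752 bp
  1820 − 752 = 1068 bp
  2071 − 1820 = 251 bp
Sorted largest to smallest: 1068, 752, 251 bp.

1068, 752, 251 bp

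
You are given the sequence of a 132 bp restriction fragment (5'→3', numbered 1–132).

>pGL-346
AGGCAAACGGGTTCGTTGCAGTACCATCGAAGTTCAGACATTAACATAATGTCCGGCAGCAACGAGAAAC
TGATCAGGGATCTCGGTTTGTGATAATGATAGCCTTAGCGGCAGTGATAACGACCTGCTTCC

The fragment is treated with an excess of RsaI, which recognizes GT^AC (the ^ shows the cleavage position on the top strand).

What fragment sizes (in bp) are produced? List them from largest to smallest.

110, 22 bp

The RsaI site (GTAC) starts at position 21.
RsaI cuts after base 2 of each site, so after position 22.
Linear molecule, 1 cut → 2 fragments:
  1–22 → 22 bp
  23–132 → 110 bp
Sorted largest to smallest: 110, 22 bp.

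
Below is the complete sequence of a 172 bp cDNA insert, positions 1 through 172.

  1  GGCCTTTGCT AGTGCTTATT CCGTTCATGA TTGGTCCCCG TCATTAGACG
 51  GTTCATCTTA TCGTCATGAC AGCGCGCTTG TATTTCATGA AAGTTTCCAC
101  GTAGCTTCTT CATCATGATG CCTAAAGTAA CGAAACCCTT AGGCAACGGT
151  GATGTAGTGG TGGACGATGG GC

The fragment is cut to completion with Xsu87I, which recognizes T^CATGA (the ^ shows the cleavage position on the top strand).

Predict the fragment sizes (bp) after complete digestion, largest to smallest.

Xsu87I sites (TCATGA) start at positions 25, 64, 85, 113.
Xsu87I cuts after the first base of each site, so after positions 25, 64, 85, 113.
Linear molecule, 4 cuts → 5 fragments:
  1–25 → 25 bp
  26–64 → 39 bp
  65–85 → 21 bp
  86–113 → 28 bp
  114–172 → 59 bp
Sorted largest to smallest: 59, 39, 28, 25, 21 bp.

59, 39, 28, 25, 21 bp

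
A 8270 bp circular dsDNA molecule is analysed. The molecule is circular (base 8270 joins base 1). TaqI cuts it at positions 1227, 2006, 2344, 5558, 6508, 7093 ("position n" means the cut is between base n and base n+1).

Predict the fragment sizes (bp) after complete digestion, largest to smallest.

3214, 2404, 950, 779, 585, 338 bp

Circular molecule, 6 cuts → 6 fragments:
  2006 − 1227 = 779 bp
  2344 − 2006 = 338 bp
  5558 − 2344 = 3214 bp
  6508 − 5558 = 950 bp
  7093 − 6508 = 585 bp
  wrap: 8270 − 7093 + 1227 = 2404 bp
Sorted largest to smallest: 3214, 2404, 950, 779, 585, 338 bp.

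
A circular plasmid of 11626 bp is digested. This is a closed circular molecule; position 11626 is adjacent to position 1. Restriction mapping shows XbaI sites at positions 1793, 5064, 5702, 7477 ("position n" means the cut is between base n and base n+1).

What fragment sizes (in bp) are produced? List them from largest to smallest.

Circular molecule, 4 cuts → 4 fragments:
  5064 − 1793 = 3271 bp
  5702 − 5064 = 638 bp
  7477 − 5702 = 1775 bp
  wrap: 11626 − 7477 + 1793 = 5942 bp
Sorted largest to smallest: 5942, 3271, 1775, 638 bp.

5942, 3271, 1775, 638 bp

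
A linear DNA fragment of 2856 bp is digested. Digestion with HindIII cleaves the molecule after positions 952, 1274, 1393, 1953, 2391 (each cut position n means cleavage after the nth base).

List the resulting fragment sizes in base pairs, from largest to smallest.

952, 560, 465, 438, 322, 119 bp

Linear molecule, 5 cuts → 6 fragments:
  952 − 0 = 952 bp
  1274 − 952 = 322 bp
  1393 − 1274 = 119 bp
  1953 − 1393 = 560 bp
  2391 − 1953 = 438 bp
  2856 − 2391 = 465 bp
Sorted largest to smallest: 952, 560, 465, 438, 322, 119 bp.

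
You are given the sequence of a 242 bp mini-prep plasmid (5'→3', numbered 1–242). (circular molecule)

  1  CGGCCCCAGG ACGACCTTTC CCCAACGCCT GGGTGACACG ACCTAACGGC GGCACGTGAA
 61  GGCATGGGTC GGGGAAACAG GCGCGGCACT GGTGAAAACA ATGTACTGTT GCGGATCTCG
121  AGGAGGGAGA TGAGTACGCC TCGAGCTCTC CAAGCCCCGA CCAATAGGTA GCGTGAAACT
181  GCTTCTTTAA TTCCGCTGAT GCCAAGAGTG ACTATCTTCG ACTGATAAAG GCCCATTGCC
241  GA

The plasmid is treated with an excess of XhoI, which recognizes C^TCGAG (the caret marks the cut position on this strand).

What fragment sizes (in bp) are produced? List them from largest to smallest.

219, 23 bp

XhoI sites (CTCGAG) start at positions 117, 140.
XhoI cuts after the first base of each site, so after positions 117, 140.
Circular molecule, 2 cuts → 2 fragments:
  118–140 → 23 bp
  141–242 then 1–117 → 102 + 117 = 219 bp
Sorted largest to smallest: 219, 23 bp.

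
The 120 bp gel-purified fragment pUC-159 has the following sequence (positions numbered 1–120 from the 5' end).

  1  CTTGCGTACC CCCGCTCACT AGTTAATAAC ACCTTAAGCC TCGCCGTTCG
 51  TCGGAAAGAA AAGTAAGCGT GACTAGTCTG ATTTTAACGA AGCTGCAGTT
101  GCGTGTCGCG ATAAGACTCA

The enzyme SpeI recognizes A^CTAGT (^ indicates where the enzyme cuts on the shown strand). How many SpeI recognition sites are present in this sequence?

2

ACTAGT occurs starting at positions 18, 72.
SpeI cuts at 2 sites.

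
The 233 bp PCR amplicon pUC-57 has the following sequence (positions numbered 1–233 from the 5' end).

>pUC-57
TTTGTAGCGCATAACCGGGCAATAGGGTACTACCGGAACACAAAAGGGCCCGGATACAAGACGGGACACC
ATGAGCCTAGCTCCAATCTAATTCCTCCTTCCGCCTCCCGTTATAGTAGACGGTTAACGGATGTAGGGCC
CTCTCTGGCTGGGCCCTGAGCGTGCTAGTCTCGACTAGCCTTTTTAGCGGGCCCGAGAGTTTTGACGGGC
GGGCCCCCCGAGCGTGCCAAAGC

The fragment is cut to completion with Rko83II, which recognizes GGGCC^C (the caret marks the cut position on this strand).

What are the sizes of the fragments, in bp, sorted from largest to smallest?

Rko83II sites (GGGCCC) start at positions 46, 136, 151, 189, 211.
Rko83II cuts after base 5 of each site (before the last base), so after positions 50, 140, 155, 193, 215.
Linear molecule, 5 cuts → 6 fragments:
  1–50 → 50 bp
  51–140 → 90 bp
  141–155 → 15 bp
  156–193 → 38 bp
  194–215 → 22 bp
  216–233 → 18 bp
Sorted largest to smallest: 90, 50, 38, 22, 18, 15 bp.

90, 50, 38, 22, 18, 15 bp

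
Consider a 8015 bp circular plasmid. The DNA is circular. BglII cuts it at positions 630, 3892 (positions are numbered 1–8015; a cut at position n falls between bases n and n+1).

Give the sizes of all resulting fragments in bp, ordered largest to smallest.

4753, 3262 bp

Circular molecule, 2 cuts → 2 fragments:
  3892 − 630 = 3262 bp
  wrap: 8015 − 3892 + 630 = 4753 bp
Sorted largest to smallest: 4753, 3262 bp.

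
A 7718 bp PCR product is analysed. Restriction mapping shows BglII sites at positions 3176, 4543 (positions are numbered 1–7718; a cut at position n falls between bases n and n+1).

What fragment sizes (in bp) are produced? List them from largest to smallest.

3176, 3175, 1367 bp

Linear molecule, 2 cuts → 3 fragments:
  3176 − 0 = 3176 bp
  4543 − 3176 = 1367 bp
  7718 − 4543 = 3175 bp
Sorted largest to smallest: 3176, 3175, 1367 bp.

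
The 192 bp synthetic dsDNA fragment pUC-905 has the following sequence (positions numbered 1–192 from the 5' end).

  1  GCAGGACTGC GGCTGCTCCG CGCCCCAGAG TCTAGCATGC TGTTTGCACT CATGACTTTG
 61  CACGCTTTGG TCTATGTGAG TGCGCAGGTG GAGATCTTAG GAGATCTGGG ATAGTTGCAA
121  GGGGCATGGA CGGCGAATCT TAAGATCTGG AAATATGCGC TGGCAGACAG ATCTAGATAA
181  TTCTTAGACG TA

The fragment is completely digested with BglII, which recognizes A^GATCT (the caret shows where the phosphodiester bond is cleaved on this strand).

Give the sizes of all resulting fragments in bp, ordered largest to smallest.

BglII sites (AGATCT) start at positions 92, 102, 143, 169.
BglII cuts after the first base of each site, so after positions 92, 102, 143, 169.
Linear molecule, 4 cuts → 5 fragments:
  1–92 → 92 bp
  93–102 → 10 bp
  103–143 → 41 bp
  144–169 → 26 bp
  170–192 → 23 bp
Sorted largest to smallest: 92, 41, 26, 23, 10 bp.

92, 41, 26, 23, 10 bp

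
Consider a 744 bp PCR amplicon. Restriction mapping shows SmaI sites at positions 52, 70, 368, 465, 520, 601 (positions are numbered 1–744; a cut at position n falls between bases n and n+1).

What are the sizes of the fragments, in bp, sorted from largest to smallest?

298, 143, 97, 81, 55, 52, 18 bp

Linear molecule, 6 cuts → 7 fragments:
  52 − 0 = 52 bp
  70 − 52 = 18 bp
  368 − 70 = 298 bp
  465 − 368 = 97 bp
  520 − 465 = 55 bp
  601 − 520 = 81 bp
  744 − 601 = 143 bp
Sorted largest to smallest: 298, 143, 97, 81, 55, 52, 18 bp.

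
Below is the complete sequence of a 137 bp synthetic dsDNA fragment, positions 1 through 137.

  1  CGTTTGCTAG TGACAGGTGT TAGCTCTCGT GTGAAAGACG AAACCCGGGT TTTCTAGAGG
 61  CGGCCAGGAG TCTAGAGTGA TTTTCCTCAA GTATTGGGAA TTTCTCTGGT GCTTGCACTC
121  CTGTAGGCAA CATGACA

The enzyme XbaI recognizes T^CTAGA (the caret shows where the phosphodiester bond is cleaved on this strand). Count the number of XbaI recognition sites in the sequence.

2

TCTAGA occurs starting at positions 53, 71.
XbaI cuts at 2 sites.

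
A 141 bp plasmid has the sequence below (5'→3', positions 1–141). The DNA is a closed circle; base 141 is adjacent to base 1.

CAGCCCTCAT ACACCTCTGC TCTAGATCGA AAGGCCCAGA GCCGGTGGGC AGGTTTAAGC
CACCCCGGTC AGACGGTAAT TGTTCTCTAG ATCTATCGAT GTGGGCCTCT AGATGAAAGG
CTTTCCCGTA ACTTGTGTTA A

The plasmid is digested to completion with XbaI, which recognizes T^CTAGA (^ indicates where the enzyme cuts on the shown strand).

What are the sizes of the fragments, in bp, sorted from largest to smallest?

XbaI sites (TCTAGA) start at positions 21, 86, 108.
XbaI cuts after the first base of each site, so after positions 21, 86, 108.
Circular molecule, 3 cuts → 3 fragments:
  22–86 → 65 bp
  87–108 → 22 bp
  109–141 then 1–21 → 33 + 21 = 54 bp
Sorted largest to smallest: 65, 54, 22 bp.

65, 54, 22 bp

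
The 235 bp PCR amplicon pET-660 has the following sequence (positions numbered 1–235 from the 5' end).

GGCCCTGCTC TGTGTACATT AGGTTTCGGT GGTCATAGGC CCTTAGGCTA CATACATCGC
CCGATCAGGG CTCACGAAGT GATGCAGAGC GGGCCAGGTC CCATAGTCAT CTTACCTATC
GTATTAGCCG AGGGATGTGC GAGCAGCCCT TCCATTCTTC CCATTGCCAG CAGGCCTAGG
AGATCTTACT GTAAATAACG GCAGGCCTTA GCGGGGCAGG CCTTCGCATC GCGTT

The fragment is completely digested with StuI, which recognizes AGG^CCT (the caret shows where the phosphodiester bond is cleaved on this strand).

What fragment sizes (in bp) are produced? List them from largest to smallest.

StuI sites (AGGCCT) start at positions 172, 203, 218.
StuI cuts after base 3 of each site, so after positions 174, 205, 220.
Linear molecule, 3 cuts → 4 fragments:
  1–174 → 174 bp
  175–205 → 31 bp
  206–220 → 15 bp
  221–235 → 15 bp
Sorted largest to smallest: 174, 31, 15, 15 bp.

174, 31, 15, 15 bp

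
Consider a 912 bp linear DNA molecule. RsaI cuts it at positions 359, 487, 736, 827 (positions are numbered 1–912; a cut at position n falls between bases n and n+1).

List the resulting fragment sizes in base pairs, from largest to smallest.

359, 249, 128, 91, 85 bp

Linear molecule, 4 cuts → 5 fragments:
  359 − 0 = 359 bp
  487 − 359 = 128 bp
  736 − 487 = 249 bp
  827 − 736 = 91 bp
  912 − 827 = 85 bp
Sorted largest to smallest: 359, 249, 128, 91, 85 bp.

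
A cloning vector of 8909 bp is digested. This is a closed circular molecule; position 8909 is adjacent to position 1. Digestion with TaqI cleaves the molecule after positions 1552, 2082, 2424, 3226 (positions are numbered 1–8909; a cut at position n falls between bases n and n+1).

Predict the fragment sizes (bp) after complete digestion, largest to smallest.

7235, 802, 530, 342 bp

Circular molecule, 4 cuts → 4 fragments:
  2082 − 1552 = 530 bp
  2424 − 2082 = 342 bp
  3226 − 2424 = 802 bp
  wrap: 8909 − 3226 + 1552 = 7235 bp
Sorted largest to smallest: 7235, 802, 530, 342 bp.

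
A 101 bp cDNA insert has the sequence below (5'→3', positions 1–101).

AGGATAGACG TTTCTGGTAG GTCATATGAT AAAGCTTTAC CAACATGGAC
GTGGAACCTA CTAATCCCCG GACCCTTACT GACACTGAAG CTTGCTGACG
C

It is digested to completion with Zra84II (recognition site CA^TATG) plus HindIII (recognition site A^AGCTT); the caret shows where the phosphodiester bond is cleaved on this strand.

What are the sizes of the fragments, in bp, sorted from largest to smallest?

56, 24, 13, 8 bp

The Zra84II site (CATATG) starts at position 23.
Zra84II cuts after base 2 of each site, so after position 24.
HindIII sites (AAGCTT) start at positions 32, 88.
HindIII cuts after the first base of each site, so after positions 32, 88.
Combined cut positions: 24, 32, 88.
Linear molecule, 3 cuts → 4 fragments:
  1–24 → 24 bp
  25–32 → 8 bp
  33–88 → 56 bp
  89–101 → 13 bp
Sorted largest to smallest: 56, 24, 13, 8 bp.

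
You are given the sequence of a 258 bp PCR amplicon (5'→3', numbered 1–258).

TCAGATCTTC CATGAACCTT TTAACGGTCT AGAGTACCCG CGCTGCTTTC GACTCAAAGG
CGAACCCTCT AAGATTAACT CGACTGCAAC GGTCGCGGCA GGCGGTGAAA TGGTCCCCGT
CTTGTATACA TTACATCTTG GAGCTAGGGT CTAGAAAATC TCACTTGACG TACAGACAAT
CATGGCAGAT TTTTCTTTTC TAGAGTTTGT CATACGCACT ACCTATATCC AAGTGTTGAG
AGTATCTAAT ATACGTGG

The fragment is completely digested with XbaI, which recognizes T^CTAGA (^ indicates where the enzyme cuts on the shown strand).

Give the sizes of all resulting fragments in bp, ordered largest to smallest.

122, 59, 49, 28 bp

XbaI sites (TCTAGA) start at positions 28, 150, 199.
XbaI cuts after the first base of each site, so after positions 28, 150, 199.
Linear molecule, 3 cuts → 4 fragments:
  1–28 → 28 bp
  29–150 → 122 bp
  151–199 → 49 bp
  200–258 → 59 bp
Sorted largest to smallest: 122, 59, 49, 28 bp.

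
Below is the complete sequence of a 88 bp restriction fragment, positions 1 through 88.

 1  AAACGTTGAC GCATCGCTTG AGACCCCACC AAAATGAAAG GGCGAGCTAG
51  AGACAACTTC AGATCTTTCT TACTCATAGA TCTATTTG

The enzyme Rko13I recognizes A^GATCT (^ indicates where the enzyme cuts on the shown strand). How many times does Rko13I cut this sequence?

2

AGATCT occurs starting at positions 61, 78.
Rko13I cuts at 2 sites.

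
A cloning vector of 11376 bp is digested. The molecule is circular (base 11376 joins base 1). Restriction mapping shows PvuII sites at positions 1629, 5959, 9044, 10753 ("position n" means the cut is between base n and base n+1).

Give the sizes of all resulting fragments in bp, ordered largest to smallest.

4330, 3085, 2252, 1709 bp

Circular molecule, 4 cuts → 4 fragments:
  5959 − 1629 = 4330 bp
  9044 − 5959 = 3085 bp
  10753 − 9044 = 1709 bp
  wrap: 11376 − 10753 + 1629 = 2252 bp
Sorted largest to smallest: 4330, 3085, 2252, 1709 bp.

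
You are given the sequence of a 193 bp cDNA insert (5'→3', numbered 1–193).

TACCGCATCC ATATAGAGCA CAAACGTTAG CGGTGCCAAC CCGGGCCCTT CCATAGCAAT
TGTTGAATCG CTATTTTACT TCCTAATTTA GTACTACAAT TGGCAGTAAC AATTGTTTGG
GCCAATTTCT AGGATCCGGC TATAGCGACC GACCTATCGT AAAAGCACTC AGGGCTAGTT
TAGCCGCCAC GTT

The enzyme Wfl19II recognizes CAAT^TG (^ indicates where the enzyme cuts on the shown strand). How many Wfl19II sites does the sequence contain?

3

CAATTG occurs starting at positions 57, 97, 110.
Wfl19II cuts at 3 sites.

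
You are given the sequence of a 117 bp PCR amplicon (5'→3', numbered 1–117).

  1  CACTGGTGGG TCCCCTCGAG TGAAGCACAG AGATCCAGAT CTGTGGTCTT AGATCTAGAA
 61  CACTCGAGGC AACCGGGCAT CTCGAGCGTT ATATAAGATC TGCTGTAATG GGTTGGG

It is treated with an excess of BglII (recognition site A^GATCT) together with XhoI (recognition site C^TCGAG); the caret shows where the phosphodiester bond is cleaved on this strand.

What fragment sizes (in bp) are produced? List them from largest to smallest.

22, 21, 18, 15, 15, 14, 12 bp

BglII sites (AGATCT) start at positions 37, 51, 96.
BglII cuts after the first base of each site, so after positions 37, 51, 96.
XhoI sites (CTCGAG) start at positions 15, 63, 81.
XhoI cuts after the first base of each site, so after positions 15, 63, 81.
Combined cut positions: 15, 37, 51, 63, 81, 96.
Linear molecule, 6 cuts → 7 fragments:
  1–15 → 15 bp
  16–37 → 22 bp
  38–51 → 14 bp
  52–63 → 12 bp
  64–81 → 18 bp
  82–96 → 15 bp
  97–117 → 21 bp
Sorted largest to smallest: 22, 21, 18, 15, 15, 14, 12 bp.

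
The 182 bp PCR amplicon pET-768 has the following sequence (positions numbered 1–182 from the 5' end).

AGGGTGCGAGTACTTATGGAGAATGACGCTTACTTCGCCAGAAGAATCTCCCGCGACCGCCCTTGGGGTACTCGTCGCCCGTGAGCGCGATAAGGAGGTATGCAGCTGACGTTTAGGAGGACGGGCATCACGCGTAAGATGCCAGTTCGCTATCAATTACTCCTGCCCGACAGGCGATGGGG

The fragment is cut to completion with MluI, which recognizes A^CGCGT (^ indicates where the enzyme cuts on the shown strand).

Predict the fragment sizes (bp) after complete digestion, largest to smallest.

130, 52 bp

The MluI site (ACGCGT) starts at position 130.
MluI cuts after the first base of each site, so after position 130.
Linear molecule, 1 cut → 2 fragments:
  1–130 → 130 bp
  131–182 → 52 bp
Sorted largest to smallest: 130, 52 bp.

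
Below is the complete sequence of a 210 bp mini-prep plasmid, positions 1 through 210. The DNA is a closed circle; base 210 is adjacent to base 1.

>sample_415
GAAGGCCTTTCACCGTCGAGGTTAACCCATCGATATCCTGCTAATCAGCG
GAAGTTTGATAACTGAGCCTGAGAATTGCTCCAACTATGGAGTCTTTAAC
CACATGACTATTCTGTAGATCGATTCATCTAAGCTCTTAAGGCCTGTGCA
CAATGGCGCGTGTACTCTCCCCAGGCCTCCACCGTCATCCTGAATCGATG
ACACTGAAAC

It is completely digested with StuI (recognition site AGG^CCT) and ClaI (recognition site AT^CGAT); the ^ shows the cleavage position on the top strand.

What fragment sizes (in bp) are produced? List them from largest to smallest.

90, 33, 25, 22, 20, 20 bp

StuI sites (AGGCCT) start at positions 3, 140, 173.
StuI cuts after base 3 of each site, so after positions 5, 142, 175.
ClaI sites (ATCGAT) start at positions 29, 119, 194.
ClaI cuts after base 2 of each site, so after positions 30, 120, 195.
Combined cut positions: 5, 30, 120, 142, 175, 195.
Circular molecule, 6 cuts → 6 fragments:
  6–30 → 25 bp
  31–120 → 90 bp
  121–142 → 22 bp
  143–175 → 33 bp
  176–195 → 20 bp
  196–210 then 1–5 → 15 + 5 = 20 bp
Sorted largest to smallest: 90, 33, 25, 22, 20, 20 bp.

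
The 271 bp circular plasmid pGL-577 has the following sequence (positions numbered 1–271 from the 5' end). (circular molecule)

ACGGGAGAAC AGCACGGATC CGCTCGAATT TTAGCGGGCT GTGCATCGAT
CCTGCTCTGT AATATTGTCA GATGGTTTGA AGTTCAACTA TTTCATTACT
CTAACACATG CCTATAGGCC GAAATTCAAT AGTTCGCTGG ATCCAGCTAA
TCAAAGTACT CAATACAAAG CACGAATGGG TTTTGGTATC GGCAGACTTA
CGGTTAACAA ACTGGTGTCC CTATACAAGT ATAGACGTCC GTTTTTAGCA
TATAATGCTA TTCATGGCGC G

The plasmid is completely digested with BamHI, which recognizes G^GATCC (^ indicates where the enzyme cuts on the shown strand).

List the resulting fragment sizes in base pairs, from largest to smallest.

BamHI sites (GGATCC) start at positions 16, 139.
BamHI cuts after the first base of each site, so after positions 16, 139.
Circular molecule, 2 cuts → 2 fragments:
  17–139 → 123 bp
  140–271 then 1–16 → 132 + 16 = 148 bp
Sorted largest to smallest: 148, 123 bp.

148, 123 bp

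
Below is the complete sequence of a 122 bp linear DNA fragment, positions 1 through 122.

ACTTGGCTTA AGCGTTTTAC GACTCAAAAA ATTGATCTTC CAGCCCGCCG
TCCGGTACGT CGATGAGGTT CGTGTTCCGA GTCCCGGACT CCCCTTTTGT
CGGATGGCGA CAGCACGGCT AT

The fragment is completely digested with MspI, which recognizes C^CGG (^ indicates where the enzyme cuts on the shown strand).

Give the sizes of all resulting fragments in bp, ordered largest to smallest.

52, 38, 32 bp

MspI sites (CCGG) start at positions 52, 84.
MspI cuts after the first base of each site, so after positions 52, 84.
Linear molecule, 2 cuts → 3 fragments:
  1–52 → 52 bp
  53–84 → 32 bp
  85–122 → 38 bp
Sorted largest to smallest: 52, 38, 32 bp.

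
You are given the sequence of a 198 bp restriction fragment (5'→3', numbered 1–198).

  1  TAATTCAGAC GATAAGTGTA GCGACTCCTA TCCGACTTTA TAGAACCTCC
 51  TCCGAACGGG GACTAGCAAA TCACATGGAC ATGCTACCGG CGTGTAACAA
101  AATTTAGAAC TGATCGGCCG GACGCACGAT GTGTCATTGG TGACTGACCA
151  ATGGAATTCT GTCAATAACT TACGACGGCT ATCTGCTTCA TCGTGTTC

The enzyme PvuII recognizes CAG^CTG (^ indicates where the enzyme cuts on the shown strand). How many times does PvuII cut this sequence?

0

No occurrence of CAGCTG is present in the sequence.
PvuII does not cut: 0 sites.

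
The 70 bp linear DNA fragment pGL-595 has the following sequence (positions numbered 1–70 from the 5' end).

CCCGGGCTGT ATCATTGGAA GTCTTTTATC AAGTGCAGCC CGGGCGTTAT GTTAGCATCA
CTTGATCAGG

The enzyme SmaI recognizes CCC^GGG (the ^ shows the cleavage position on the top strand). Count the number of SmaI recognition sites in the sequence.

2

CCCGGG occurs starting at positions 1, 39.
SmaI cuts at 2 sites.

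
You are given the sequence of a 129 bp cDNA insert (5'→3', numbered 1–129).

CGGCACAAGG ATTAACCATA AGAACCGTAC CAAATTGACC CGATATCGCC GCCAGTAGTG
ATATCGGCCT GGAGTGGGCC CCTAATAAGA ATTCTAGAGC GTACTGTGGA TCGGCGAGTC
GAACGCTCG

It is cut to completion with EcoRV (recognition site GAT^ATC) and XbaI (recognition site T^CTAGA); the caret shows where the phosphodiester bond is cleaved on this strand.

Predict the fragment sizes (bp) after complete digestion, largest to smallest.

EcoRV sites (GATATC) start at positions 42, 60.
EcoRV cuts after base 3 of each site, so after positions 44, 62.
The XbaI site (TCTAGA) starts at position 93.
XbaI cuts after the first base of each site, so after position 93.
Combined cut positions: 44, 62, 93.
Linear molecule, 3 cuts → 4 fragments:
  1–44 → 44 bp
  45–62 → 18 bp
  63–93 → 31 bp
  94–129 → 36 bp
Sorted largest to smallest: 44, 36, 31, 18 bp.

44, 36, 31, 18 bp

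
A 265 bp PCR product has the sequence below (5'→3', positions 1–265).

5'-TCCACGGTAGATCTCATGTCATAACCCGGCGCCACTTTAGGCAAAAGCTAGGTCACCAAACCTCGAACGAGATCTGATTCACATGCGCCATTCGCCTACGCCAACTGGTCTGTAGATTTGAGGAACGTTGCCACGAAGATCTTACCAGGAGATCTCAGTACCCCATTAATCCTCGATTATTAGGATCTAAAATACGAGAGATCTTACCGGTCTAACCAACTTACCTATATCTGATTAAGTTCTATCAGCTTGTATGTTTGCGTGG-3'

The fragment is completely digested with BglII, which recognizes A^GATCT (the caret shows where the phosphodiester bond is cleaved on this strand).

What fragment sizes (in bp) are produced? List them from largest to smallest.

BglII sites (AGATCT) start at positions 9, 70, 137, 150, 199.
BglII cuts after the first base of each site, so after positions 9, 70, 137, 150, 199.
Linear molecule, 5 cuts → 6 fragments:
  1–9 → 9 bp
  10–70 → 61 bp
  71–137 → 67 bp
  138–150 → 13 bp
  151–199 → 49 bp
  200–265 → 66 bp
Sorted largest to smallest: 67, 66, 61, 49, 13, 9 bp.

67, 66, 61, 49, 13, 9 bp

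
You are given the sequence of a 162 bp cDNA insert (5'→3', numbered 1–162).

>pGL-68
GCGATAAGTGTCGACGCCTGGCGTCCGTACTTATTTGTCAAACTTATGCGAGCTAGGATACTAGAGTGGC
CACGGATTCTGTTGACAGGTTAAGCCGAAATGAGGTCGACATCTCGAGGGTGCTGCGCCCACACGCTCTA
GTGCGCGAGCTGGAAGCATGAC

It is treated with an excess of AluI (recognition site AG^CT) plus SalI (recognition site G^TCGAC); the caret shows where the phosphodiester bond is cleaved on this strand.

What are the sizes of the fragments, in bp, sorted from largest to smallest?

AluI sites (AGCT) start at positions 51, 148.
AluI cuts after base 2 of each site, so after positions 52, 149.
SalI sites (GTCGAC) start at positions 10, 105.
SalI cuts after the first base of each site, so after positions 10, 105.
Combined cut positions: 10, 52, 105, 149.
Linear molecule, 4 cuts → 5 fragments:
  1–10 → 10 bp
  11–52 → 42 bp
  53–105 → 53 bp
  106–149 → 44 bp
  150–162 → 13 bp
Sorted largest to smallest: 53, 44, 42, 13, 10 bp.

53, 44, 42, 13, 10 bp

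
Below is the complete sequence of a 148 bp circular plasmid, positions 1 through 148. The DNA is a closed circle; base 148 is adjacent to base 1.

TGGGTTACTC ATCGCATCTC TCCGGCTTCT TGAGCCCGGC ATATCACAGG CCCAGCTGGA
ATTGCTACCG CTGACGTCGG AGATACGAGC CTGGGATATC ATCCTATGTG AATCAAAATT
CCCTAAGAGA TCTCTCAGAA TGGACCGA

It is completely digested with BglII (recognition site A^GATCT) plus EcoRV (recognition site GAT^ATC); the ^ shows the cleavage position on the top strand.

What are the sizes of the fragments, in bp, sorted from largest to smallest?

The BglII site (AGATCT) starts at position 128.
BglII cuts after the first base of each site, so after position 128.
The EcoRV site (GATATC) starts at position 95.
EcoRV cuts after base 3 of each site, so after position 97.
Combined cut positions: 97, 128.
Circular molecule, 2 cuts → 2 fragments:
  98–128 → 31 bp
  129–148 then 1–97 → 20 + 97 = 117 bp
Sorted largest to smallest: 117, 31 bp.

117, 31 bp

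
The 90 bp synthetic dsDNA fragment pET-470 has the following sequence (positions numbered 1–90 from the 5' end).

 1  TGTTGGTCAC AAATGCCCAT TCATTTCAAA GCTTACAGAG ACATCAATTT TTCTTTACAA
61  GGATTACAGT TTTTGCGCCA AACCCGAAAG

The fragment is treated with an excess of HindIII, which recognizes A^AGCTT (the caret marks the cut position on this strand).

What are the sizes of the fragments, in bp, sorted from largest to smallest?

The HindIII site (AAGCTT) starts at position 29.
HindIII cuts after the first base of each site, so after position 29.
Linear molecule, 1 cut → 2 fragments:
  1–29 → 29 bp
  30–90 → 61 bp
Sorted largest to smallest: 61, 29 bp.

61, 29 bp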